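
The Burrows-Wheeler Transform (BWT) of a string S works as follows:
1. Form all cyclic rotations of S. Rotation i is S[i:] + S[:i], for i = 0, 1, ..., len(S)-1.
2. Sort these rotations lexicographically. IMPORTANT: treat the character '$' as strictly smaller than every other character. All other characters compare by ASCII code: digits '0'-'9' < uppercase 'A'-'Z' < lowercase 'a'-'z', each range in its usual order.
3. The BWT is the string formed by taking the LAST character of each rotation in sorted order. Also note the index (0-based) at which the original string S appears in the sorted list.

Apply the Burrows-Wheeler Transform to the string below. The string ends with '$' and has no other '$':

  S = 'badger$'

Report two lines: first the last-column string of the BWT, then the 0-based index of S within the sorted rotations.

Answer: rb$agde
2

Derivation:
All 7 rotations (rotation i = S[i:]+S[:i]):
  rot[0] = badger$
  rot[1] = adger$b
  rot[2] = dger$ba
  rot[3] = ger$bad
  rot[4] = er$badg
  rot[5] = r$badge
  rot[6] = $badger
Sorted (with $ < everything):
  sorted[0] = $badger  (last char: 'r')
  sorted[1] = adger$b  (last char: 'b')
  sorted[2] = badger$  (last char: '$')
  sorted[3] = dger$ba  (last char: 'a')
  sorted[4] = er$badg  (last char: 'g')
  sorted[5] = ger$bad  (last char: 'd')
  sorted[6] = r$badge  (last char: 'e')
Last column: rb$agde
Original string S is at sorted index 2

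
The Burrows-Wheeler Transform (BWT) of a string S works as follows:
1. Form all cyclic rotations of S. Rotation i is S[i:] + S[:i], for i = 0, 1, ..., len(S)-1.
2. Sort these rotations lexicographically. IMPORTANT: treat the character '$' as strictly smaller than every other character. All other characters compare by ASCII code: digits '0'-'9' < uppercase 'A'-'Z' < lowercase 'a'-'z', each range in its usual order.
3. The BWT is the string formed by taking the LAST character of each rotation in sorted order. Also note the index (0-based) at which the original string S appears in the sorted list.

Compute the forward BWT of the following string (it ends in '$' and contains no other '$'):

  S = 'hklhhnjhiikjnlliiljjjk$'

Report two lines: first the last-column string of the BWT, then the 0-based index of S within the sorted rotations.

Answer: klj$hhliinljjkjihklinhj
3

Derivation:
All 23 rotations (rotation i = S[i:]+S[:i]):
  rot[0] = hklhhnjhiikjnlliiljjjk$
  rot[1] = klhhnjhiikjnlliiljjjk$h
  rot[2] = lhhnjhiikjnlliiljjjk$hk
  rot[3] = hhnjhiikjnlliiljjjk$hkl
  rot[4] = hnjhiikjnlliiljjjk$hklh
  rot[5] = njhiikjnlliiljjjk$hklhh
  rot[6] = jhiikjnlliiljjjk$hklhhn
  rot[7] = hiikjnlliiljjjk$hklhhnj
  rot[8] = iikjnlliiljjjk$hklhhnjh
  rot[9] = ikjnlliiljjjk$hklhhnjhi
  rot[10] = kjnlliiljjjk$hklhhnjhii
  rot[11] = jnlliiljjjk$hklhhnjhiik
  rot[12] = nlliiljjjk$hklhhnjhiikj
  rot[13] = lliiljjjk$hklhhnjhiikjn
  rot[14] = liiljjjk$hklhhnjhiikjnl
  rot[15] = iiljjjk$hklhhnjhiikjnll
  rot[16] = iljjjk$hklhhnjhiikjnlli
  rot[17] = ljjjk$hklhhnjhiikjnllii
  rot[18] = jjjk$hklhhnjhiikjnlliil
  rot[19] = jjk$hklhhnjhiikjnlliilj
  rot[20] = jk$hklhhnjhiikjnlliiljj
  rot[21] = k$hklhhnjhiikjnlliiljjj
  rot[22] = $hklhhnjhiikjnlliiljjjk
Sorted (with $ < everything):
  sorted[0] = $hklhhnjhiikjnlliiljjjk  (last char: 'k')
  sorted[1] = hhnjhiikjnlliiljjjk$hkl  (last char: 'l')
  sorted[2] = hiikjnlliiljjjk$hklhhnj  (last char: 'j')
  sorted[3] = hklhhnjhiikjnlliiljjjk$  (last char: '$')
  sorted[4] = hnjhiikjnlliiljjjk$hklh  (last char: 'h')
  sorted[5] = iikjnlliiljjjk$hklhhnjh  (last char: 'h')
  sorted[6] = iiljjjk$hklhhnjhiikjnll  (last char: 'l')
  sorted[7] = ikjnlliiljjjk$hklhhnjhi  (last char: 'i')
  sorted[8] = iljjjk$hklhhnjhiikjnlli  (last char: 'i')
  sorted[9] = jhiikjnlliiljjjk$hklhhn  (last char: 'n')
  sorted[10] = jjjk$hklhhnjhiikjnlliil  (last char: 'l')
  sorted[11] = jjk$hklhhnjhiikjnlliilj  (last char: 'j')
  sorted[12] = jk$hklhhnjhiikjnlliiljj  (last char: 'j')
  sorted[13] = jnlliiljjjk$hklhhnjhiik  (last char: 'k')
  sorted[14] = k$hklhhnjhiikjnlliiljjj  (last char: 'j')
  sorted[15] = kjnlliiljjjk$hklhhnjhii  (last char: 'i')
  sorted[16] = klhhnjhiikjnlliiljjjk$h  (last char: 'h')
  sorted[17] = lhhnjhiikjnlliiljjjk$hk  (last char: 'k')
  sorted[18] = liiljjjk$hklhhnjhiikjnl  (last char: 'l')
  sorted[19] = ljjjk$hklhhnjhiikjnllii  (last char: 'i')
  sorted[20] = lliiljjjk$hklhhnjhiikjn  (last char: 'n')
  sorted[21] = njhiikjnlliiljjjk$hklhh  (last char: 'h')
  sorted[22] = nlliiljjjk$hklhhnjhiikj  (last char: 'j')
Last column: klj$hhliinljjkjihklinhj
Original string S is at sorted index 3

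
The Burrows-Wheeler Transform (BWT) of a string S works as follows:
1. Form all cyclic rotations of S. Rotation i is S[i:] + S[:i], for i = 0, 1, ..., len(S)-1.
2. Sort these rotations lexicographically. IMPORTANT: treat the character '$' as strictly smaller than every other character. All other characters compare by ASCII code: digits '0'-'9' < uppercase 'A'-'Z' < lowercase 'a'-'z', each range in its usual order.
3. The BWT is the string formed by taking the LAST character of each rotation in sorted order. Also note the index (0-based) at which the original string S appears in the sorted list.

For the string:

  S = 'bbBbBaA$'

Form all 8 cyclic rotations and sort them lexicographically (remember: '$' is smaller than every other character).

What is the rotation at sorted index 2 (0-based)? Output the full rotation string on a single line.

Answer: BaA$bbBb

Derivation:
All 8 rotations (rotation i = S[i:]+S[:i]):
  rot[0] = bbBbBaA$
  rot[1] = bBbBaA$b
  rot[2] = BbBaA$bb
  rot[3] = bBaA$bbB
  rot[4] = BaA$bbBb
  rot[5] = aA$bbBbB
  rot[6] = A$bbBbBa
  rot[7] = $bbBbBaA
Sorted (with $ < everything):
  sorted[0] = $bbBbBaA
  sorted[1] = A$bbBbBa
  sorted[2] = BaA$bbBb
  sorted[3] = BbBaA$bb
  sorted[4] = aA$bbBbB
  sorted[5] = bBaA$bbB
  sorted[6] = bBbBaA$b
  sorted[7] = bbBbBaA$
sorted[2] = BaA$bbBb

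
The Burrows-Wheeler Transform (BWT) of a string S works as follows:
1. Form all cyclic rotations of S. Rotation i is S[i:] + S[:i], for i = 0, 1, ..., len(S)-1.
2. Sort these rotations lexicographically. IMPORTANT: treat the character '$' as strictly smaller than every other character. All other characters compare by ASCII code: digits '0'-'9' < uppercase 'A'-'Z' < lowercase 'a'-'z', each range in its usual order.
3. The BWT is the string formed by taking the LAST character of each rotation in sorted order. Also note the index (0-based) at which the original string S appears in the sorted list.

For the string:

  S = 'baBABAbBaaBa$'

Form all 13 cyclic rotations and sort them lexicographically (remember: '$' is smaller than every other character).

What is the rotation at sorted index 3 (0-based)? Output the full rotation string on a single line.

All 13 rotations (rotation i = S[i:]+S[:i]):
  rot[0] = baBABAbBaaBa$
  rot[1] = aBABAbBaaBa$b
  rot[2] = BABAbBaaBa$ba
  rot[3] = ABAbBaaBa$baB
  rot[4] = BAbBaaBa$baBA
  rot[5] = AbBaaBa$baBAB
  rot[6] = bBaaBa$baBABA
  rot[7] = BaaBa$baBABAb
  rot[8] = aaBa$baBABAbB
  rot[9] = aBa$baBABAbBa
  rot[10] = Ba$baBABAbBaa
  rot[11] = a$baBABAbBaaB
  rot[12] = $baBABAbBaaBa
Sorted (with $ < everything):
  sorted[0] = $baBABAbBaaBa
  sorted[1] = ABAbBaaBa$baB
  sorted[2] = AbBaaBa$baBAB
  sorted[3] = BABAbBaaBa$ba
  sorted[4] = BAbBaaBa$baBA
  sorted[5] = Ba$baBABAbBaa
  sorted[6] = BaaBa$baBABAb
  sorted[7] = a$baBABAbBaaB
  sorted[8] = aBABAbBaaBa$b
  sorted[9] = aBa$baBABAbBa
  sorted[10] = aaBa$baBABAbB
  sorted[11] = bBaaBa$baBABA
  sorted[12] = baBABAbBaaBa$
sorted[3] = BABAbBaaBa$ba

Answer: BABAbBaaBa$ba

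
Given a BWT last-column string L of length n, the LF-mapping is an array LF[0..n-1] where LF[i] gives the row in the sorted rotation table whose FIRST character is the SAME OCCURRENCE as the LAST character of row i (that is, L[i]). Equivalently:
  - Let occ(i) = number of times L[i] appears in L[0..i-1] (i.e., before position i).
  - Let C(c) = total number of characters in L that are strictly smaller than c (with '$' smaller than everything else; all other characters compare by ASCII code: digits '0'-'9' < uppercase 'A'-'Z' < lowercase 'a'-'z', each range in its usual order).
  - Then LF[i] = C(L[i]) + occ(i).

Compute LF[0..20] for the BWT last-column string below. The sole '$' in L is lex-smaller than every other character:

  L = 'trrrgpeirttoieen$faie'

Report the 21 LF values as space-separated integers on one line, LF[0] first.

Char counts: '$':1, 'a':1, 'e':4, 'f':1, 'g':1, 'i':3, 'n':1, 'o':1, 'p':1, 'r':4, 't':3
C (first-col start): C('$')=0, C('a')=1, C('e')=2, C('f')=6, C('g')=7, C('i')=8, C('n')=11, C('o')=12, C('p')=13, C('r')=14, C('t')=18
L[0]='t': occ=0, LF[0]=C('t')+0=18+0=18
L[1]='r': occ=0, LF[1]=C('r')+0=14+0=14
L[2]='r': occ=1, LF[2]=C('r')+1=14+1=15
L[3]='r': occ=2, LF[3]=C('r')+2=14+2=16
L[4]='g': occ=0, LF[4]=C('g')+0=7+0=7
L[5]='p': occ=0, LF[5]=C('p')+0=13+0=13
L[6]='e': occ=0, LF[6]=C('e')+0=2+0=2
L[7]='i': occ=0, LF[7]=C('i')+0=8+0=8
L[8]='r': occ=3, LF[8]=C('r')+3=14+3=17
L[9]='t': occ=1, LF[9]=C('t')+1=18+1=19
L[10]='t': occ=2, LF[10]=C('t')+2=18+2=20
L[11]='o': occ=0, LF[11]=C('o')+0=12+0=12
L[12]='i': occ=1, LF[12]=C('i')+1=8+1=9
L[13]='e': occ=1, LF[13]=C('e')+1=2+1=3
L[14]='e': occ=2, LF[14]=C('e')+2=2+2=4
L[15]='n': occ=0, LF[15]=C('n')+0=11+0=11
L[16]='$': occ=0, LF[16]=C('$')+0=0+0=0
L[17]='f': occ=0, LF[17]=C('f')+0=6+0=6
L[18]='a': occ=0, LF[18]=C('a')+0=1+0=1
L[19]='i': occ=2, LF[19]=C('i')+2=8+2=10
L[20]='e': occ=3, LF[20]=C('e')+3=2+3=5

Answer: 18 14 15 16 7 13 2 8 17 19 20 12 9 3 4 11 0 6 1 10 5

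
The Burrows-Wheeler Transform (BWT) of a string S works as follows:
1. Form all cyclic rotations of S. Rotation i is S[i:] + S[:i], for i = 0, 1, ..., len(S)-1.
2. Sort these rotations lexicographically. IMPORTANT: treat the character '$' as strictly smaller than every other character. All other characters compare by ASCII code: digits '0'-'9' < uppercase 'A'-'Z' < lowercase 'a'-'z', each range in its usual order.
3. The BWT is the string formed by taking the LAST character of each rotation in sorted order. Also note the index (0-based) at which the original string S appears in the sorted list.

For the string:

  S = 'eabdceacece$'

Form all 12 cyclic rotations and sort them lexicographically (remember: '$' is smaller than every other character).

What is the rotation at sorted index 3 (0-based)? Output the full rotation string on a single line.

Answer: bdceacece$ea

Derivation:
All 12 rotations (rotation i = S[i:]+S[:i]):
  rot[0] = eabdceacece$
  rot[1] = abdceacece$e
  rot[2] = bdceacece$ea
  rot[3] = dceacece$eab
  rot[4] = ceacece$eabd
  rot[5] = eacece$eabdc
  rot[6] = acece$eabdce
  rot[7] = cece$eabdcea
  rot[8] = ece$eabdceac
  rot[9] = ce$eabdceace
  rot[10] = e$eabdceacec
  rot[11] = $eabdceacece
Sorted (with $ < everything):
  sorted[0] = $eabdceacece
  sorted[1] = abdceacece$e
  sorted[2] = acece$eabdce
  sorted[3] = bdceacece$ea
  sorted[4] = ce$eabdceace
  sorted[5] = ceacece$eabd
  sorted[6] = cece$eabdcea
  sorted[7] = dceacece$eab
  sorted[8] = e$eabdceacec
  sorted[9] = eabdceacece$
  sorted[10] = eacece$eabdc
  sorted[11] = ece$eabdceac
sorted[3] = bdceacece$ea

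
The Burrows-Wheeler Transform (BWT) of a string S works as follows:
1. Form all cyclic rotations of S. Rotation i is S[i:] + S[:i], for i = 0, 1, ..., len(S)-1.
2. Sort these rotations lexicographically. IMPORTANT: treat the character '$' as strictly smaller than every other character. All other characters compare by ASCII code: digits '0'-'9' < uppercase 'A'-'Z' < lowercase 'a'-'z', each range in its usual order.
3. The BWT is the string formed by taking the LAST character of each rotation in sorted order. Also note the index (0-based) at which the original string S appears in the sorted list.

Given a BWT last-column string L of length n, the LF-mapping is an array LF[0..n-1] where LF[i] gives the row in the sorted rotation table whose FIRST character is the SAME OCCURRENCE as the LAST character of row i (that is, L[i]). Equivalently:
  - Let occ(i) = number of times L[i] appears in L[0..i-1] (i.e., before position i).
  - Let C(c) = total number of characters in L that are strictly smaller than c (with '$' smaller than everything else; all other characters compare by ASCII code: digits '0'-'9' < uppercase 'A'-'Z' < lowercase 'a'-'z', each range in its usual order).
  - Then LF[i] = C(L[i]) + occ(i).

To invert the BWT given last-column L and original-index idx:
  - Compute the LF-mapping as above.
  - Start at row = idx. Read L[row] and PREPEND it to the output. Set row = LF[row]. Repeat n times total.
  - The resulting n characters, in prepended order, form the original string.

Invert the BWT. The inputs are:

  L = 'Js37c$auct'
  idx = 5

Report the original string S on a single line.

LF mapping: 3 7 1 2 5 0 4 9 6 8
Walk LF starting at row 5, prepending L[row]:
  step 1: row=5, L[5]='$', prepend. Next row=LF[5]=0
  step 2: row=0, L[0]='J', prepend. Next row=LF[0]=3
  step 3: row=3, L[3]='7', prepend. Next row=LF[3]=2
  step 4: row=2, L[2]='3', prepend. Next row=LF[2]=1
  step 5: row=1, L[1]='s', prepend. Next row=LF[1]=7
  step 6: row=7, L[7]='u', prepend. Next row=LF[7]=9
  step 7: row=9, L[9]='t', prepend. Next row=LF[9]=8
  step 8: row=8, L[8]='c', prepend. Next row=LF[8]=6
  step 9: row=6, L[6]='a', prepend. Next row=LF[6]=4
  step 10: row=4, L[4]='c', prepend. Next row=LF[4]=5
Reversed output: cactus37J$

Answer: cactus37J$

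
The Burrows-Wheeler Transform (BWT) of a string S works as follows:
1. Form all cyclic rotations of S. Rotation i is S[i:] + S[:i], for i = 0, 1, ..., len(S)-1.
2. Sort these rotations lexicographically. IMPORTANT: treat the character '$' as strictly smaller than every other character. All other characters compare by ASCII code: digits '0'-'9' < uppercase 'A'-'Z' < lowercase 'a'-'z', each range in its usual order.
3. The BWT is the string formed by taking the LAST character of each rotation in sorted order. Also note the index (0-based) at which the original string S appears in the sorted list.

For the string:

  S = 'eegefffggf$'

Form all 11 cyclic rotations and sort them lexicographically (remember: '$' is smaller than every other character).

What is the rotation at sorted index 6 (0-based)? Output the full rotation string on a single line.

Answer: ffggf$eegef

Derivation:
All 11 rotations (rotation i = S[i:]+S[:i]):
  rot[0] = eegefffggf$
  rot[1] = egefffggf$e
  rot[2] = gefffggf$ee
  rot[3] = efffggf$eeg
  rot[4] = fffggf$eege
  rot[5] = ffggf$eegef
  rot[6] = fggf$eegeff
  rot[7] = ggf$eegefff
  rot[8] = gf$eegefffg
  rot[9] = f$eegefffgg
  rot[10] = $eegefffggf
Sorted (with $ < everything):
  sorted[0] = $eegefffggf
  sorted[1] = eegefffggf$
  sorted[2] = efffggf$eeg
  sorted[3] = egefffggf$e
  sorted[4] = f$eegefffgg
  sorted[5] = fffggf$eege
  sorted[6] = ffggf$eegef
  sorted[7] = fggf$eegeff
  sorted[8] = gefffggf$ee
  sorted[9] = gf$eegefffg
  sorted[10] = ggf$eegefff
sorted[6] = ffggf$eegef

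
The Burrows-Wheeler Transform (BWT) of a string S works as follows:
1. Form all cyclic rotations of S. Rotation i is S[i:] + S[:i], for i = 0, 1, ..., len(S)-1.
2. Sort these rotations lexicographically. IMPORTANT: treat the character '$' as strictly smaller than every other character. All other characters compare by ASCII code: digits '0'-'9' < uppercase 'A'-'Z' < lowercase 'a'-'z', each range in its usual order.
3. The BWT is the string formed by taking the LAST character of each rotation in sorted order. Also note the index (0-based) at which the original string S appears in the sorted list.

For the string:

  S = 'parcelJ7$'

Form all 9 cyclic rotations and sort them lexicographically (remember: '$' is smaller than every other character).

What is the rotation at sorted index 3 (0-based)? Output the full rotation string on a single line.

Answer: arcelJ7$p

Derivation:
All 9 rotations (rotation i = S[i:]+S[:i]):
  rot[0] = parcelJ7$
  rot[1] = arcelJ7$p
  rot[2] = rcelJ7$pa
  rot[3] = celJ7$par
  rot[4] = elJ7$parc
  rot[5] = lJ7$parce
  rot[6] = J7$parcel
  rot[7] = 7$parcelJ
  rot[8] = $parcelJ7
Sorted (with $ < everything):
  sorted[0] = $parcelJ7
  sorted[1] = 7$parcelJ
  sorted[2] = J7$parcel
  sorted[3] = arcelJ7$p
  sorted[4] = celJ7$par
  sorted[5] = elJ7$parc
  sorted[6] = lJ7$parce
  sorted[7] = parcelJ7$
  sorted[8] = rcelJ7$pa
sorted[3] = arcelJ7$p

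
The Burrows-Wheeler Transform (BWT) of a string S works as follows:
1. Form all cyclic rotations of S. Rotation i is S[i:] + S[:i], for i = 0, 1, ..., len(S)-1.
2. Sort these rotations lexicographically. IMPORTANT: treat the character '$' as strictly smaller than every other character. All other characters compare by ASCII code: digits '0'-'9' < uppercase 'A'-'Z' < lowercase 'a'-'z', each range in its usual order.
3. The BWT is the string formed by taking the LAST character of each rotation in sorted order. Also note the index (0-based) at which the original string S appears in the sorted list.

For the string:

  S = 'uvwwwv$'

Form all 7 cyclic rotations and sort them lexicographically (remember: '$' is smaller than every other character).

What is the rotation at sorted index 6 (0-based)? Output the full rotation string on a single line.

Answer: wwwv$uv

Derivation:
All 7 rotations (rotation i = S[i:]+S[:i]):
  rot[0] = uvwwwv$
  rot[1] = vwwwv$u
  rot[2] = wwwv$uv
  rot[3] = wwv$uvw
  rot[4] = wv$uvww
  rot[5] = v$uvwww
  rot[6] = $uvwwwv
Sorted (with $ < everything):
  sorted[0] = $uvwwwv
  sorted[1] = uvwwwv$
  sorted[2] = v$uvwww
  sorted[3] = vwwwv$u
  sorted[4] = wv$uvww
  sorted[5] = wwv$uvw
  sorted[6] = wwwv$uv
sorted[6] = wwwv$uv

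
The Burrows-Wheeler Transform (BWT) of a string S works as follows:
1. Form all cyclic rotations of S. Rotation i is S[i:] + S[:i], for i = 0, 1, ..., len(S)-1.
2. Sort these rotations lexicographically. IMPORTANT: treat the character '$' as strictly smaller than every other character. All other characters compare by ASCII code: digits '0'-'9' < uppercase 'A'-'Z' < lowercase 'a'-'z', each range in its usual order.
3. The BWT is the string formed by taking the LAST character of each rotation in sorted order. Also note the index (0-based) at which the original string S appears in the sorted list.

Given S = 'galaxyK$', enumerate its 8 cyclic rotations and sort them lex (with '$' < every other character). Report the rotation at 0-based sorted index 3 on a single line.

Answer: axyK$gal

Derivation:
All 8 rotations (rotation i = S[i:]+S[:i]):
  rot[0] = galaxyK$
  rot[1] = alaxyK$g
  rot[2] = laxyK$ga
  rot[3] = axyK$gal
  rot[4] = xyK$gala
  rot[5] = yK$galax
  rot[6] = K$galaxy
  rot[7] = $galaxyK
Sorted (with $ < everything):
  sorted[0] = $galaxyK
  sorted[1] = K$galaxy
  sorted[2] = alaxyK$g
  sorted[3] = axyK$gal
  sorted[4] = galaxyK$
  sorted[5] = laxyK$ga
  sorted[6] = xyK$gala
  sorted[7] = yK$galax
sorted[3] = axyK$gal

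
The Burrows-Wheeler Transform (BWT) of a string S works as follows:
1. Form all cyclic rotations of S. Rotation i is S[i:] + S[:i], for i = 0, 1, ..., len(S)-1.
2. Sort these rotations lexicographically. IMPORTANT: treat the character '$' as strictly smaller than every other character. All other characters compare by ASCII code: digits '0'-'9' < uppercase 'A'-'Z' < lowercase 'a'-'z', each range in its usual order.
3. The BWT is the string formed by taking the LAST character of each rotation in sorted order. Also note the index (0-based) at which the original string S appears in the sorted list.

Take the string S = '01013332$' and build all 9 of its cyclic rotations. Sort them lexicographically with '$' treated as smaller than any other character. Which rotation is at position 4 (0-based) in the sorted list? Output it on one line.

All 9 rotations (rotation i = S[i:]+S[:i]):
  rot[0] = 01013332$
  rot[1] = 1013332$0
  rot[2] = 013332$01
  rot[3] = 13332$010
  rot[4] = 3332$0101
  rot[5] = 332$01013
  rot[6] = 32$010133
  rot[7] = 2$0101333
  rot[8] = $01013332
Sorted (with $ < everything):
  sorted[0] = $01013332
  sorted[1] = 01013332$
  sorted[2] = 013332$01
  sorted[3] = 1013332$0
  sorted[4] = 13332$010
  sorted[5] = 2$0101333
  sorted[6] = 32$010133
  sorted[7] = 332$01013
  sorted[8] = 3332$0101
sorted[4] = 13332$010

Answer: 13332$010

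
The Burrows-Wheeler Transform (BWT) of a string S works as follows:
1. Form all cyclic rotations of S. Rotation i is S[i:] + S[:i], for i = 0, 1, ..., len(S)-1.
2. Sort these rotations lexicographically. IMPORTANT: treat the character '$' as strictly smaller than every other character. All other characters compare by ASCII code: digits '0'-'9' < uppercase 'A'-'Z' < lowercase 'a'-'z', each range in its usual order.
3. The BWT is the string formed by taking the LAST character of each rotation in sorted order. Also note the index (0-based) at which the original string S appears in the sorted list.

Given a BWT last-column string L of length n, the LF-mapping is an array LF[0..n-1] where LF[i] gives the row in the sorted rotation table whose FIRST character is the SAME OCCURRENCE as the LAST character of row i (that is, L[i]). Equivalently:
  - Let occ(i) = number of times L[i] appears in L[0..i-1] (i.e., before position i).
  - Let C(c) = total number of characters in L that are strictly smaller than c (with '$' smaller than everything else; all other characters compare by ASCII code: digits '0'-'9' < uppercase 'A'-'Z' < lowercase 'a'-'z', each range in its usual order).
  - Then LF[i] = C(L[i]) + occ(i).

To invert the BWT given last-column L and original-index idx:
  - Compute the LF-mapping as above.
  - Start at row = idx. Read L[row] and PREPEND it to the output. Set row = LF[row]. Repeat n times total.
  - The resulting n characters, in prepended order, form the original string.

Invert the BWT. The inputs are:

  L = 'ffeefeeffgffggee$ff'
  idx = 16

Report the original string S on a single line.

Answer: gfeefgfffeeeefgfff$

Derivation:
LF mapping: 7 8 1 2 9 3 4 10 11 16 12 13 17 18 5 6 0 14 15
Walk LF starting at row 16, prepending L[row]:
  step 1: row=16, L[16]='$', prepend. Next row=LF[16]=0
  step 2: row=0, L[0]='f', prepend. Next row=LF[0]=7
  step 3: row=7, L[7]='f', prepend. Next row=LF[7]=10
  step 4: row=10, L[10]='f', prepend. Next row=LF[10]=12
  step 5: row=12, L[12]='g', prepend. Next row=LF[12]=17
  step 6: row=17, L[17]='f', prepend. Next row=LF[17]=14
  step 7: row=14, L[14]='e', prepend. Next row=LF[14]=5
  step 8: row=5, L[5]='e', prepend. Next row=LF[5]=3
  step 9: row=3, L[3]='e', prepend. Next row=LF[3]=2
  step 10: row=2, L[2]='e', prepend. Next row=LF[2]=1
  step 11: row=1, L[1]='f', prepend. Next row=LF[1]=8
  step 12: row=8, L[8]='f', prepend. Next row=LF[8]=11
  step 13: row=11, L[11]='f', prepend. Next row=LF[11]=13
  step 14: row=13, L[13]='g', prepend. Next row=LF[13]=18
  step 15: row=18, L[18]='f', prepend. Next row=LF[18]=15
  step 16: row=15, L[15]='e', prepend. Next row=LF[15]=6
  step 17: row=6, L[6]='e', prepend. Next row=LF[6]=4
  step 18: row=4, L[4]='f', prepend. Next row=LF[4]=9
  step 19: row=9, L[9]='g', prepend. Next row=LF[9]=16
Reversed output: gfeefgfffeeeefgfff$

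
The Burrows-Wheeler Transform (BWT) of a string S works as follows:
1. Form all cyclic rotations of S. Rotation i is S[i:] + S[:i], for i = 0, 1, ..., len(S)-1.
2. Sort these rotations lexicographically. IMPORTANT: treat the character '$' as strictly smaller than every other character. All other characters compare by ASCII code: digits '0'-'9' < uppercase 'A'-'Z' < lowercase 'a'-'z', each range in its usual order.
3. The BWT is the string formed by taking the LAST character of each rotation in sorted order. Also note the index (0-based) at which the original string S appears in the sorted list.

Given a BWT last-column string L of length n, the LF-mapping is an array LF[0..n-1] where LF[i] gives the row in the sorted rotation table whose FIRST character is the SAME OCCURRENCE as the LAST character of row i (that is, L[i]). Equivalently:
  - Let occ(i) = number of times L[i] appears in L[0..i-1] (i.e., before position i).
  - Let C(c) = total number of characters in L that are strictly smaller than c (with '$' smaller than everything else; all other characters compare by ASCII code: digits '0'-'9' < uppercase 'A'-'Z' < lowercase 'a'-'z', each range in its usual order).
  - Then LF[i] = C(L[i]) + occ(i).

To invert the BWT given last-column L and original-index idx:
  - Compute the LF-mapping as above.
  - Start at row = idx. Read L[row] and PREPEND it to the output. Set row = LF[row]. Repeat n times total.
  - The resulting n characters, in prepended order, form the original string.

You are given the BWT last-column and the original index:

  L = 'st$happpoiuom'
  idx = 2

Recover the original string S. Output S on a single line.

LF mapping: 10 11 0 2 1 7 8 9 5 3 12 6 4
Walk LF starting at row 2, prepending L[row]:
  step 1: row=2, L[2]='$', prepend. Next row=LF[2]=0
  step 2: row=0, L[0]='s', prepend. Next row=LF[0]=10
  step 3: row=10, L[10]='u', prepend. Next row=LF[10]=12
  step 4: row=12, L[12]='m', prepend. Next row=LF[12]=4
  step 5: row=4, L[4]='a', prepend. Next row=LF[4]=1
  step 6: row=1, L[1]='t', prepend. Next row=LF[1]=11
  step 7: row=11, L[11]='o', prepend. Next row=LF[11]=6
  step 8: row=6, L[6]='p', prepend. Next row=LF[6]=8
  step 9: row=8, L[8]='o', prepend. Next row=LF[8]=5
  step 10: row=5, L[5]='p', prepend. Next row=LF[5]=7
  step 11: row=7, L[7]='p', prepend. Next row=LF[7]=9
  step 12: row=9, L[9]='i', prepend. Next row=LF[9]=3
  step 13: row=3, L[3]='h', prepend. Next row=LF[3]=2
Reversed output: hippopotamus$

Answer: hippopotamus$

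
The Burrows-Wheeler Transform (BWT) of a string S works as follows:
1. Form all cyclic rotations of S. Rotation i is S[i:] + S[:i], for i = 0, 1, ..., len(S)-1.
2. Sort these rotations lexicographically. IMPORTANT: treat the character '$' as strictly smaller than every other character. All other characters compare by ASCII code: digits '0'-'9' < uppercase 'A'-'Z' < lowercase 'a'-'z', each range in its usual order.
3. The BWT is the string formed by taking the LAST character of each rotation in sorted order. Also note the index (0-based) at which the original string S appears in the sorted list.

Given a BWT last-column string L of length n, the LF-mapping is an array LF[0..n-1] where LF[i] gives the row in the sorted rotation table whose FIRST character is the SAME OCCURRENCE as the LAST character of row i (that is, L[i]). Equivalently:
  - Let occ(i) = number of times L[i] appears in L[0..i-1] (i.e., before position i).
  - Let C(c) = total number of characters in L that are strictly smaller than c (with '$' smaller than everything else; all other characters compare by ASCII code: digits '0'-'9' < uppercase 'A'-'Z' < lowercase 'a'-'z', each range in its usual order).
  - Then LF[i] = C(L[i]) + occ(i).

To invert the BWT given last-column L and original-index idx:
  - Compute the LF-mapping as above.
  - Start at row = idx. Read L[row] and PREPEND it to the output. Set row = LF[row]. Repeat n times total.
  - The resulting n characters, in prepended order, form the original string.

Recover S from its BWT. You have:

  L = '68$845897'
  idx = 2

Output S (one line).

LF mapping: 3 5 0 6 1 2 7 8 4
Walk LF starting at row 2, prepending L[row]:
  step 1: row=2, L[2]='$', prepend. Next row=LF[2]=0
  step 2: row=0, L[0]='6', prepend. Next row=LF[0]=3
  step 3: row=3, L[3]='8', prepend. Next row=LF[3]=6
  step 4: row=6, L[6]='8', prepend. Next row=LF[6]=7
  step 5: row=7, L[7]='9', prepend. Next row=LF[7]=8
  step 6: row=8, L[8]='7', prepend. Next row=LF[8]=4
  step 7: row=4, L[4]='4', prepend. Next row=LF[4]=1
  step 8: row=1, L[1]='8', prepend. Next row=LF[1]=5
  step 9: row=5, L[5]='5', prepend. Next row=LF[5]=2
Reversed output: 58479886$

Answer: 58479886$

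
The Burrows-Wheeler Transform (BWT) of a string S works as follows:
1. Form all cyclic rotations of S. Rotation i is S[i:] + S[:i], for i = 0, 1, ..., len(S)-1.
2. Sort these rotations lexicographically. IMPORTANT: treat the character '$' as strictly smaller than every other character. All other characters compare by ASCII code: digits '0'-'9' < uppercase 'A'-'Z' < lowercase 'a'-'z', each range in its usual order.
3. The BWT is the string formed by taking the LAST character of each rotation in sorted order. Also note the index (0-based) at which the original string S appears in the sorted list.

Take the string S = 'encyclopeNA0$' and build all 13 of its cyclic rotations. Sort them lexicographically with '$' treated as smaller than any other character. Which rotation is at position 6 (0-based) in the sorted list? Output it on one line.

All 13 rotations (rotation i = S[i:]+S[:i]):
  rot[0] = encyclopeNA0$
  rot[1] = ncyclopeNA0$e
  rot[2] = cyclopeNA0$en
  rot[3] = yclopeNA0$enc
  rot[4] = clopeNA0$ency
  rot[5] = lopeNA0$encyc
  rot[6] = opeNA0$encycl
  rot[7] = peNA0$encyclo
  rot[8] = eNA0$encyclop
  rot[9] = NA0$encyclope
  rot[10] = A0$encyclopeN
  rot[11] = 0$encyclopeNA
  rot[12] = $encyclopeNA0
Sorted (with $ < everything):
  sorted[0] = $encyclopeNA0
  sorted[1] = 0$encyclopeNA
  sorted[2] = A0$encyclopeN
  sorted[3] = NA0$encyclope
  sorted[4] = clopeNA0$ency
  sorted[5] = cyclopeNA0$en
  sorted[6] = eNA0$encyclop
  sorted[7] = encyclopeNA0$
  sorted[8] = lopeNA0$encyc
  sorted[9] = ncyclopeNA0$e
  sorted[10] = opeNA0$encycl
  sorted[11] = peNA0$encyclo
  sorted[12] = yclopeNA0$enc
sorted[6] = eNA0$encyclop

Answer: eNA0$encyclop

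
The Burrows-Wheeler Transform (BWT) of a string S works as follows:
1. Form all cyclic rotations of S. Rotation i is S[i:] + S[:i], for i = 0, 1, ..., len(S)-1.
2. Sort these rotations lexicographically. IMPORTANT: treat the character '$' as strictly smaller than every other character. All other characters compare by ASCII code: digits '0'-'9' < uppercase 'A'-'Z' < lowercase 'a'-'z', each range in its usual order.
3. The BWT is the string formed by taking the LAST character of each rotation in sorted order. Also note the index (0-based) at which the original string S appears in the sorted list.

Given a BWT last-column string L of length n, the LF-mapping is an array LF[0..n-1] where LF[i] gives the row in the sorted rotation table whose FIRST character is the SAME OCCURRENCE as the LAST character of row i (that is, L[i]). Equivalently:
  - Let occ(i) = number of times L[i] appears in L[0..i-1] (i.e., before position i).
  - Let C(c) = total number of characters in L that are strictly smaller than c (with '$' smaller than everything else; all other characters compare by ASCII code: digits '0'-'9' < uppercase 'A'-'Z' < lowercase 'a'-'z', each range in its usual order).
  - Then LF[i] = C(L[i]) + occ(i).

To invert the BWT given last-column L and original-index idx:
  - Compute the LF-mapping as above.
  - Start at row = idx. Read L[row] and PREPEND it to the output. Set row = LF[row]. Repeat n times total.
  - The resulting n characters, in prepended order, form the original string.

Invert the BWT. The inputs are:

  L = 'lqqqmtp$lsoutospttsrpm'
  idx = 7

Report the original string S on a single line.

Answer: portstqmmuqlpsspttoql$

Derivation:
LF mapping: 1 10 11 12 3 17 7 0 2 14 5 21 18 6 15 8 19 20 16 13 9 4
Walk LF starting at row 7, prepending L[row]:
  step 1: row=7, L[7]='$', prepend. Next row=LF[7]=0
  step 2: row=0, L[0]='l', prepend. Next row=LF[0]=1
  step 3: row=1, L[1]='q', prepend. Next row=LF[1]=10
  step 4: row=10, L[10]='o', prepend. Next row=LF[10]=5
  step 5: row=5, L[5]='t', prepend. Next row=LF[5]=17
  step 6: row=17, L[17]='t', prepend. Next row=LF[17]=20
  step 7: row=20, L[20]='p', prepend. Next row=LF[20]=9
  step 8: row=9, L[9]='s', prepend. Next row=LF[9]=14
  step 9: row=14, L[14]='s', prepend. Next row=LF[14]=15
  step 10: row=15, L[15]='p', prepend. Next row=LF[15]=8
  step 11: row=8, L[8]='l', prepend. Next row=LF[8]=2
  step 12: row=2, L[2]='q', prepend. Next row=LF[2]=11
  step 13: row=11, L[11]='u', prepend. Next row=LF[11]=21
  step 14: row=21, L[21]='m', prepend. Next row=LF[21]=4
  step 15: row=4, L[4]='m', prepend. Next row=LF[4]=3
  step 16: row=3, L[3]='q', prepend. Next row=LF[3]=12
  step 17: row=12, L[12]='t', prepend. Next row=LF[12]=18
  step 18: row=18, L[18]='s', prepend. Next row=LF[18]=16
  step 19: row=16, L[16]='t', prepend. Next row=LF[16]=19
  step 20: row=19, L[19]='r', prepend. Next row=LF[19]=13
  step 21: row=13, L[13]='o', prepend. Next row=LF[13]=6
  step 22: row=6, L[6]='p', prepend. Next row=LF[6]=7
Reversed output: portstqmmuqlpsspttoql$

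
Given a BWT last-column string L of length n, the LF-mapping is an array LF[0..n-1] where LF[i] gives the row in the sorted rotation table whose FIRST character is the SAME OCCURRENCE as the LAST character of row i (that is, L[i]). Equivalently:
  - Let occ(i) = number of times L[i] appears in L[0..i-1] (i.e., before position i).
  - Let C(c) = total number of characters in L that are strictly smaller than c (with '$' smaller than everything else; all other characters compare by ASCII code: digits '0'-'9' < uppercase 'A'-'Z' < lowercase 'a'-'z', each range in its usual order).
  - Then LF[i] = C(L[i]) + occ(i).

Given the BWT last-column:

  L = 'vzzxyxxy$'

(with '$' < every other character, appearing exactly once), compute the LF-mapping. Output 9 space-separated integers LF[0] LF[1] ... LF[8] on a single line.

Answer: 1 7 8 2 5 3 4 6 0

Derivation:
Char counts: '$':1, 'v':1, 'x':3, 'y':2, 'z':2
C (first-col start): C('$')=0, C('v')=1, C('x')=2, C('y')=5, C('z')=7
L[0]='v': occ=0, LF[0]=C('v')+0=1+0=1
L[1]='z': occ=0, LF[1]=C('z')+0=7+0=7
L[2]='z': occ=1, LF[2]=C('z')+1=7+1=8
L[3]='x': occ=0, LF[3]=C('x')+0=2+0=2
L[4]='y': occ=0, LF[4]=C('y')+0=5+0=5
L[5]='x': occ=1, LF[5]=C('x')+1=2+1=3
L[6]='x': occ=2, LF[6]=C('x')+2=2+2=4
L[7]='y': occ=1, LF[7]=C('y')+1=5+1=6
L[8]='$': occ=0, LF[8]=C('$')+0=0+0=0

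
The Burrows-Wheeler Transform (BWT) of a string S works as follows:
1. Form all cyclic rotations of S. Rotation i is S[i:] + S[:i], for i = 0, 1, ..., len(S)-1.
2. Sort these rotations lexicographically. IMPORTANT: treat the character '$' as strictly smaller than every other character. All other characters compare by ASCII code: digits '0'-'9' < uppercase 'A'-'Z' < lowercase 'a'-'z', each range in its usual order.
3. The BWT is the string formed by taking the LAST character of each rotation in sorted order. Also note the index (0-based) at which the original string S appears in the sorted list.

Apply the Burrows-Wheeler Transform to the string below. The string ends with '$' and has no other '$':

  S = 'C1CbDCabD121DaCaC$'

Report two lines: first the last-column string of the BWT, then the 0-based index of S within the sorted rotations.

All 18 rotations (rotation i = S[i:]+S[:i]):
  rot[0] = C1CbDCabD121DaCaC$
  rot[1] = 1CbDCabD121DaCaC$C
  rot[2] = CbDCabD121DaCaC$C1
  rot[3] = bDCabD121DaCaC$C1C
  rot[4] = DCabD121DaCaC$C1Cb
  rot[5] = CabD121DaCaC$C1CbD
  rot[6] = abD121DaCaC$C1CbDC
  rot[7] = bD121DaCaC$C1CbDCa
  rot[8] = D121DaCaC$C1CbDCab
  rot[9] = 121DaCaC$C1CbDCabD
  rot[10] = 21DaCaC$C1CbDCabD1
  rot[11] = 1DaCaC$C1CbDCabD12
  rot[12] = DaCaC$C1CbDCabD121
  rot[13] = aCaC$C1CbDCabD121D
  rot[14] = CaC$C1CbDCabD121Da
  rot[15] = aC$C1CbDCabD121DaC
  rot[16] = C$C1CbDCabD121DaCa
  rot[17] = $C1CbDCabD121DaCaC
Sorted (with $ < everything):
  sorted[0] = $C1CbDCabD121DaCaC  (last char: 'C')
  sorted[1] = 121DaCaC$C1CbDCabD  (last char: 'D')
  sorted[2] = 1CbDCabD121DaCaC$C  (last char: 'C')
  sorted[3] = 1DaCaC$C1CbDCabD12  (last char: '2')
  sorted[4] = 21DaCaC$C1CbDCabD1  (last char: '1')
  sorted[5] = C$C1CbDCabD121DaCa  (last char: 'a')
  sorted[6] = C1CbDCabD121DaCaC$  (last char: '$')
  sorted[7] = CaC$C1CbDCabD121Da  (last char: 'a')
  sorted[8] = CabD121DaCaC$C1CbD  (last char: 'D')
  sorted[9] = CbDCabD121DaCaC$C1  (last char: '1')
  sorted[10] = D121DaCaC$C1CbDCab  (last char: 'b')
  sorted[11] = DCabD121DaCaC$C1Cb  (last char: 'b')
  sorted[12] = DaCaC$C1CbDCabD121  (last char: '1')
  sorted[13] = aC$C1CbDCabD121DaC  (last char: 'C')
  sorted[14] = aCaC$C1CbDCabD121D  (last char: 'D')
  sorted[15] = abD121DaCaC$C1CbDC  (last char: 'C')
  sorted[16] = bD121DaCaC$C1CbDCa  (last char: 'a')
  sorted[17] = bDCabD121DaCaC$C1C  (last char: 'C')
Last column: CDC21a$aD1bb1CDCaC
Original string S is at sorted index 6

Answer: CDC21a$aD1bb1CDCaC
6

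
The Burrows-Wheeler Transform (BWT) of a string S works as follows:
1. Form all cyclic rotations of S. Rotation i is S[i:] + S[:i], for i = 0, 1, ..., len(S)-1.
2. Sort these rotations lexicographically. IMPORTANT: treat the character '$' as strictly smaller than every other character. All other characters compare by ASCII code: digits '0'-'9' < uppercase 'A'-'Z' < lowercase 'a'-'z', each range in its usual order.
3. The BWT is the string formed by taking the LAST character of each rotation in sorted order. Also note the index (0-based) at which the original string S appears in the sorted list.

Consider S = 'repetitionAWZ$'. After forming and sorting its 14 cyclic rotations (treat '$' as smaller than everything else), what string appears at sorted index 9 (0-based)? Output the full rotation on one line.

Answer: onAWZ$repetiti

Derivation:
All 14 rotations (rotation i = S[i:]+S[:i]):
  rot[0] = repetitionAWZ$
  rot[1] = epetitionAWZ$r
  rot[2] = petitionAWZ$re
  rot[3] = etitionAWZ$rep
  rot[4] = titionAWZ$repe
  rot[5] = itionAWZ$repet
  rot[6] = tionAWZ$repeti
  rot[7] = ionAWZ$repetit
  rot[8] = onAWZ$repetiti
  rot[9] = nAWZ$repetitio
  rot[10] = AWZ$repetition
  rot[11] = WZ$repetitionA
  rot[12] = Z$repetitionAW
  rot[13] = $repetitionAWZ
Sorted (with $ < everything):
  sorted[0] = $repetitionAWZ
  sorted[1] = AWZ$repetition
  sorted[2] = WZ$repetitionA
  sorted[3] = Z$repetitionAW
  sorted[4] = epetitionAWZ$r
  sorted[5] = etitionAWZ$rep
  sorted[6] = ionAWZ$repetit
  sorted[7] = itionAWZ$repet
  sorted[8] = nAWZ$repetitio
  sorted[9] = onAWZ$repetiti
  sorted[10] = petitionAWZ$re
  sorted[11] = repetitionAWZ$
  sorted[12] = tionAWZ$repeti
  sorted[13] = titionAWZ$repe
sorted[9] = onAWZ$repetiti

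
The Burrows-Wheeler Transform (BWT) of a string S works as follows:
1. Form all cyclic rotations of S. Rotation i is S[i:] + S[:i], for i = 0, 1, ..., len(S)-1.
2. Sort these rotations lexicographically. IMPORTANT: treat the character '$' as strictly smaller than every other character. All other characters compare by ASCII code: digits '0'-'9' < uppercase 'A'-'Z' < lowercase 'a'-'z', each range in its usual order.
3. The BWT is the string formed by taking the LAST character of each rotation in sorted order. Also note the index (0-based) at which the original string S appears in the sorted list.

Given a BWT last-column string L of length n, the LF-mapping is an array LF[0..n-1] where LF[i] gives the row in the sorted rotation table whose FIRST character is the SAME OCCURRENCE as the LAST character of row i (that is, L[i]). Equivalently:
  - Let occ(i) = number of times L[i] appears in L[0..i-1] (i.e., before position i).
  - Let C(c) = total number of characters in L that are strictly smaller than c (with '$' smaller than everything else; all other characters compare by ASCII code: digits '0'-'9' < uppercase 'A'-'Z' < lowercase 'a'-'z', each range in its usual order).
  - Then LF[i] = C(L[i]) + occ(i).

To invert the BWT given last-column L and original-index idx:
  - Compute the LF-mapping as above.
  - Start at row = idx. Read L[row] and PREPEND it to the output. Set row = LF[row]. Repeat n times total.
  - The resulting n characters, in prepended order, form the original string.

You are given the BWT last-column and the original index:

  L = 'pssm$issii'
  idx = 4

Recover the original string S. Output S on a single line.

LF mapping: 5 6 7 4 0 1 8 9 2 3
Walk LF starting at row 4, prepending L[row]:
  step 1: row=4, L[4]='$', prepend. Next row=LF[4]=0
  step 2: row=0, L[0]='p', prepend. Next row=LF[0]=5
  step 3: row=5, L[5]='i', prepend. Next row=LF[5]=1
  step 4: row=1, L[1]='s', prepend. Next row=LF[1]=6
  step 5: row=6, L[6]='s', prepend. Next row=LF[6]=8
  step 6: row=8, L[8]='i', prepend. Next row=LF[8]=2
  step 7: row=2, L[2]='s', prepend. Next row=LF[2]=7
  step 8: row=7, L[7]='s', prepend. Next row=LF[7]=9
  step 9: row=9, L[9]='i', prepend. Next row=LF[9]=3
  step 10: row=3, L[3]='m', prepend. Next row=LF[3]=4
Reversed output: mississip$

Answer: mississip$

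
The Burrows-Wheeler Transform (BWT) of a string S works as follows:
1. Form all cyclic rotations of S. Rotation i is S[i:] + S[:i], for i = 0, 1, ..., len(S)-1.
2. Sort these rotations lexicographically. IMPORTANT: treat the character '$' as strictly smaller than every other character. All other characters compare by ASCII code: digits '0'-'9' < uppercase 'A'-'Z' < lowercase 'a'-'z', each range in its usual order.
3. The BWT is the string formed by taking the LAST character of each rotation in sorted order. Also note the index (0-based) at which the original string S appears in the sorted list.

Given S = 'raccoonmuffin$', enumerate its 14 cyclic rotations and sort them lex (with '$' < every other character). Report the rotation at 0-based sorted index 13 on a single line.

Answer: uffin$raccoonm

Derivation:
All 14 rotations (rotation i = S[i:]+S[:i]):
  rot[0] = raccoonmuffin$
  rot[1] = accoonmuffin$r
  rot[2] = ccoonmuffin$ra
  rot[3] = coonmuffin$rac
  rot[4] = oonmuffin$racc
  rot[5] = onmuffin$racco
  rot[6] = nmuffin$raccoo
  rot[7] = muffin$raccoon
  rot[8] = uffin$raccoonm
  rot[9] = ffin$raccoonmu
  rot[10] = fin$raccoonmuf
  rot[11] = in$raccoonmuff
  rot[12] = n$raccoonmuffi
  rot[13] = $raccoonmuffin
Sorted (with $ < everything):
  sorted[0] = $raccoonmuffin
  sorted[1] = accoonmuffin$r
  sorted[2] = ccoonmuffin$ra
  sorted[3] = coonmuffin$rac
  sorted[4] = ffin$raccoonmu
  sorted[5] = fin$raccoonmuf
  sorted[6] = in$raccoonmuff
  sorted[7] = muffin$raccoon
  sorted[8] = n$raccoonmuffi
  sorted[9] = nmuffin$raccoo
  sorted[10] = onmuffin$racco
  sorted[11] = oonmuffin$racc
  sorted[12] = raccoonmuffin$
  sorted[13] = uffin$raccoonm
sorted[13] = uffin$raccoonm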